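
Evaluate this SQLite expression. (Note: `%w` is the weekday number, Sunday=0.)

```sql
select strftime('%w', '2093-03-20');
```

2093-03-20 is a Friday; with Sunday=0 that is 5.

5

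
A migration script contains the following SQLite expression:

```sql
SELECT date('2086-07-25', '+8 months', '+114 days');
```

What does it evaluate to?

Adding +8 months to 2086-07-25 gives 2087-03-25.
Applying '+114 days' to 2087-03-25: counting 114 days forward gives 2087-07-17.

2087-07-17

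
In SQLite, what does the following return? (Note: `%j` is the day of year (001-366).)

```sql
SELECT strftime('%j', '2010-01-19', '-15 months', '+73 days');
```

First apply '-15 months', '+73 days': 2010-01-19 → 2008-12-31.
Day-of-year for 2008-12-31: days since 2008-01-01 inclusive = 366, zero-padded to 366.

366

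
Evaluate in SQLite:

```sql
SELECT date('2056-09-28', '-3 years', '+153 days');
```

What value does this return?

Adding -3 years to 2056-09-28 gives 2053-09-28.
Applying '+153 days' to 2053-09-28: counting 153 days forward gives 2054-02-28.

2054-02-28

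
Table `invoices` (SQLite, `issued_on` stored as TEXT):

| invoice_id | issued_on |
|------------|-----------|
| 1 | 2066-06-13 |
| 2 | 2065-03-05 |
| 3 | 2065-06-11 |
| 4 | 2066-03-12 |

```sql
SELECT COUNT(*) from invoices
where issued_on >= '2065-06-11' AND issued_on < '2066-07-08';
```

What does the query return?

Rows in [2065-06-11, 2066-07-08): 2066-06-13, 2065-06-11, 2066-03-12 → 3 rows.

3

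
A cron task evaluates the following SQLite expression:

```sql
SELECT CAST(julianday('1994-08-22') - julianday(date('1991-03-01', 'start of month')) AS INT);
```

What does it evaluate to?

1270

`start of month` rewinds 1991-03-01 to 1991-03-01.
30 days remain in March 1991 after the 1st (31 − 1).
Full months from April 1991 through July 1994 contribute their day counts.
Then 22 days into August 1994.
Total: 30 + 30 + 31 + 30 + 31 + 31 + 30 + 31 + 30 + 31 + 31 + 29 + 31 + 30 + 31 + 30 + 31 + 31 + 30 + 31 + 30 + 31 + 31 + 28 + 31 + 30 + 31 + 30 + 31 + 31 + 30 + 31 + 30 + 31 + 31 + 28 + 31 + 30 + 31 + 30 + 31 + 22 = 1270.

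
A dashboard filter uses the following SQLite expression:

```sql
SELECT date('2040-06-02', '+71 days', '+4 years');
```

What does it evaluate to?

Applying '+71 days' to 2040-06-02: counting 71 days forward gives 2040-08-12.
Adding +4 years to 2040-08-12 gives 2044-08-12.

2044-08-12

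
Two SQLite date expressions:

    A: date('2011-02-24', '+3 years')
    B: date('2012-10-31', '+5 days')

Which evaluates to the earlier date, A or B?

A = 2014-02-24.
B = 2012-11-05.
B is earlier.

B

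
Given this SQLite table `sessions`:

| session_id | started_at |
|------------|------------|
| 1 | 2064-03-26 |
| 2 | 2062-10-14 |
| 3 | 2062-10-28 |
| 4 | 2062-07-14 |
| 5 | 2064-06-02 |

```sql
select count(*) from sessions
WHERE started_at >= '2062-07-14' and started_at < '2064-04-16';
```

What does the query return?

Rows in [2062-07-14, 2064-04-16): 2064-03-26, 2062-10-14, 2062-10-28, 2062-07-14 → 4 rows.

4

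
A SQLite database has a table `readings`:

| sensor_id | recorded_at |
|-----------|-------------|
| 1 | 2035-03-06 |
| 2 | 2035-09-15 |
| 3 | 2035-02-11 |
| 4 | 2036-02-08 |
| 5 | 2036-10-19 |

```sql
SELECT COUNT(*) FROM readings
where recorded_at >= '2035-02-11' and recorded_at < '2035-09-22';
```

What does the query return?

Rows in [2035-02-11, 2035-09-22): 2035-03-06, 2035-09-15, 2035-02-11 → 3 rows.

3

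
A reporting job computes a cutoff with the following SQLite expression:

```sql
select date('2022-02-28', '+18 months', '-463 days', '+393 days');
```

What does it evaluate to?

Adding +18 months to 2022-02-28 gives 2023-08-28.
Applying '-463 days' to 2023-08-28: counting 463 days back gives 2022-05-22.
Applying '+393 days' to 2022-05-22: counting 393 days forward gives 2023-06-19.

2023-06-19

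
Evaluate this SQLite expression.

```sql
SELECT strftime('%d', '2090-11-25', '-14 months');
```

25

First apply '-14 months': 2090-11-25 → 2089-09-25.
`%d` extracts the 2-digit day of month: 25.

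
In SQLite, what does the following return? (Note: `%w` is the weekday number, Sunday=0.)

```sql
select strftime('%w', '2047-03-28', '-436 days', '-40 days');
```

4

First apply '-436 days', '-40 days': 2047-03-28 → 2045-12-07.
2045-12-07 is a Thursday; with Sunday=0 that is 4.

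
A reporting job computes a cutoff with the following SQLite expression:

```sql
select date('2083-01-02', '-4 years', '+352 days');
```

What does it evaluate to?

Adding -4 years to 2083-01-02 gives 2079-01-02.
Applying '+352 days' to 2079-01-02: counting 352 days forward gives 2079-12-20.

2079-12-20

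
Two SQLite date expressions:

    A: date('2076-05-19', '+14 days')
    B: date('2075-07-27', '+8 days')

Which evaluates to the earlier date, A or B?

B

A = 2076-06-02.
B = 2075-08-04.
B is earlier.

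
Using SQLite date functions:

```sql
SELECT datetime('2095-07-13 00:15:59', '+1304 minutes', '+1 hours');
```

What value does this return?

1304 minutes = 21h 44m; +1304 minutes from 2095-07-13 00:15:59 is 2095-07-13 21:59:59.
+1 hours from 2095-07-13 21:59:59 is 2095-07-13 22:59:59.

2095-07-13 22:59:59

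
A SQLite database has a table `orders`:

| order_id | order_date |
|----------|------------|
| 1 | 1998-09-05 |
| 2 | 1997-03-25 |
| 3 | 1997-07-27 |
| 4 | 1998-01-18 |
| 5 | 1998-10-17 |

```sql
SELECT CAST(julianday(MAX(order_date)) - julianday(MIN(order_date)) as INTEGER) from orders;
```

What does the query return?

MIN = 1997-03-25, MAX = 1998-10-17.
6 days remain in March 1997 after the 25th (31 − 25).
Full months from April 1997 through September 1998 contribute their day counts.
Then 17 days into October 1998.
Total: 6 + 30 + 31 + 30 + 31 + 31 + 30 + 31 + 30 + 31 + 31 + 28 + 31 + 30 + 31 + 30 + 31 + 31 + 30 + 17 = 571.

571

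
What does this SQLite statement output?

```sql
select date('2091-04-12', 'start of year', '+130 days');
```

`start of year` rewinds 2091-04-12 to 2091-01-01.
Applying '+130 days' to 2091-01-01: counting 130 days forward gives 2091-05-11.

2091-05-11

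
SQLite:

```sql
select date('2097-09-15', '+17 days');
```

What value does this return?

2097-10-02

September 2097 has 30 days; 15 remain after the 15th, so 16 days reach 2097-10-01.
Advancing 1 more day within October lands on 2097-10-02.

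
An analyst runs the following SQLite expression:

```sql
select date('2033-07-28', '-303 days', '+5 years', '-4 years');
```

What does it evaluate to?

2033-09-28

Applying '-303 days' to 2033-07-28: counting 303 days back gives 2032-09-28.
Adding +5 years to 2032-09-28 gives 2037-09-28.
Adding -4 years to 2037-09-28 gives 2033-09-28.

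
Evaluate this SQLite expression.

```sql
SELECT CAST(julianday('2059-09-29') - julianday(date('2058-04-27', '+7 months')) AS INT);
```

306

Adding +7 months to 2058-04-27 gives 2058-11-27.
3 days remain in November 2058 after the 27th (30 − 27).
Full months from December 2058 through August 2059 contribute their day counts.
Then 29 days into September 2059.
Total: 3 + 31 + 31 + 28 + 31 + 30 + 31 + 30 + 31 + 31 + 29 = 306.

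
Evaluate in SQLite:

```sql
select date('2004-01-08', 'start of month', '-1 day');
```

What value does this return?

`start of month` rewinds 2004-01-08 to 2004-01-01.
Going back 1 day from 2004-01-01 reaches 2003-12-31 (last day of December, 31 days).

2003-12-31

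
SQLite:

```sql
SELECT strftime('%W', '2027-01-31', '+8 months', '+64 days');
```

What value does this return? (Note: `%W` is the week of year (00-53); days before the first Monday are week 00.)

First apply '+8 months', '+64 days': 2027-01-31 → 2027-12-04.
2027-12-04 is a Saturday. SQLite's %W counts Mondays since the year started; the result is 48.

48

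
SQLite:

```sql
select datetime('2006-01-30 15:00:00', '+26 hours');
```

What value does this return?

+26 hours from 2006-01-30 15:00:00 is 2006-01-31 17:00:00 (crosses midnight).

2006-01-31 17:00:00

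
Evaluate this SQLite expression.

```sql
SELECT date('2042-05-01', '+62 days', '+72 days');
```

Applying '+62 days' to 2042-05-01: counting 62 days forward gives 2042-07-02.
Applying '+72 days' to 2042-07-02: counting 72 days forward gives 2042-09-12.

2042-09-12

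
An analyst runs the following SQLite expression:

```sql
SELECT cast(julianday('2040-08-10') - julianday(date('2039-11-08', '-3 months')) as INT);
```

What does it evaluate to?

Adding -3 months to 2039-11-08 gives 2039-08-08.
23 days remain in August 2039 after the 8th (31 − 8).
Full months from September 2039 through July 2040 contribute their day counts.
Then 10 days into August 2040.
Total: 23 + 30 + 31 + 30 + 31 + 31 + 29 + 31 + 30 + 31 + 30 + 31 + 10 = 368.

368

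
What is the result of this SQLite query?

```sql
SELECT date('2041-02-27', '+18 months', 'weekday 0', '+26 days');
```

Adding +18 months to 2041-02-27 gives 2042-08-27.
`weekday 0` advances to the next Sunday; 2042-08-27 is a Wednesday, so it moves forward to 2042-08-31.
August 2042 has 31 days; 0 remain after the 31st, so 1 days reach 2042-09-01.
Advancing 25 more days within September lands on 2042-09-26.

2042-09-26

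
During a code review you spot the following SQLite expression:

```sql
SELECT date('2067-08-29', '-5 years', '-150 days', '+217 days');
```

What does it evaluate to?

Adding -5 years to 2067-08-29 gives 2062-08-29.
Applying '-150 days' to 2062-08-29: counting 150 days back gives 2062-04-01.
Applying '+217 days' to 2062-04-01: counting 217 days forward gives 2062-11-04.

2062-11-04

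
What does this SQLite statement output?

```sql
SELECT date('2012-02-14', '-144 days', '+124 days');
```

2012-01-25

Applying '-144 days' to 2012-02-14: counting 144 days back gives 2011-09-23.
Applying '+124 days' to 2011-09-23: counting 124 days forward gives 2012-01-25.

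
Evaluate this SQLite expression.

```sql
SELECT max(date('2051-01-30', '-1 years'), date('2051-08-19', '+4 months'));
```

2051-12-19

date('2051-01-30', '-1 years') → 2050-01-30.
date('2051-08-19', '+4 months') → 2051-12-19.
Later of the two is 2051-12-19.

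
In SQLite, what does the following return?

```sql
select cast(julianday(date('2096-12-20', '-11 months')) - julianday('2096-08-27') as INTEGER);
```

Adding -11 months to 2096-12-20 gives 2096-01-20.
11 days remain in January 2096 after the 20th (31 − 20).
Full months from February 2096 through July 2096 contribute their day counts.
Then 27 days into August 2096.
Total: 11 + 29 + 31 + 30 + 31 + 30 + 31 + 27 = 220.
The subtraction is earlier − later, so the result is −220 → -220.

-220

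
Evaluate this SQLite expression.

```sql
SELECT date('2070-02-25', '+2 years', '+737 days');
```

2074-03-03

Adding +2 years to 2070-02-25 gives 2072-02-25.
Applying '+737 days' to 2072-02-25: counting 737 days forward gives 2074-03-03.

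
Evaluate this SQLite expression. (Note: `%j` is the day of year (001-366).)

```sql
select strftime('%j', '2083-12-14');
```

Day-of-year for 2083-12-14: days since 2083-01-01 inclusive = 348, zero-padded to 348.

348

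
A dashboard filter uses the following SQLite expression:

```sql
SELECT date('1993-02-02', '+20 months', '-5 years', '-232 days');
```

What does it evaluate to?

1989-02-12

Adding +20 months to 1993-02-02 gives 1994-10-02.
Adding -5 years to 1994-10-02 gives 1989-10-02.
Applying '-232 days' to 1989-10-02: counting 232 days back gives 1989-02-12.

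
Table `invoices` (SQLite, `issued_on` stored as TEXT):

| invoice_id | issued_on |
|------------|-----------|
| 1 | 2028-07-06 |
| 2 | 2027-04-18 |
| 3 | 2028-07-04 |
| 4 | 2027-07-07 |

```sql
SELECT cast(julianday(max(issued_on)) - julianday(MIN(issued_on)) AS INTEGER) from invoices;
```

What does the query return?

445

MIN = 2027-04-18, MAX = 2028-07-06.
12 days remain in April 2027 after the 18th (30 − 18).
Full months from May 2027 through June 2028 contribute their day counts.
Then 6 days into July 2028.
Total: 12 + 31 + 30 + 31 + 31 + 30 + 31 + 30 + 31 + 31 + 29 + 31 + 30 + 31 + 30 + 6 = 445.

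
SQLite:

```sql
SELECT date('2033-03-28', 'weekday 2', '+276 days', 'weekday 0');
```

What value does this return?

`weekday 2` advances to the next Tuesday; 2033-03-28 is a Monday, so it moves forward to 2033-03-29.
Applying '+276 days' to 2033-03-29: counting 276 days forward gives 2033-12-30.
`weekday 0` advances to the next Sunday; 2033-12-30 is a Friday, so it moves forward to 2034-01-01.

2034-01-01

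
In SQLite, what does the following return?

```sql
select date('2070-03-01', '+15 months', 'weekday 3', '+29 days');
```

2071-07-02

Adding +15 months to 2070-03-01 gives 2071-06-01.
`weekday 3` advances to the next Wednesday; 2071-06-01 is a Monday, so it moves forward to 2071-06-03.
June 2071 has 30 days; 27 remain after the 3rd, so 28 days reach 2071-07-01.
Advancing 1 more day within July lands on 2071-07-02.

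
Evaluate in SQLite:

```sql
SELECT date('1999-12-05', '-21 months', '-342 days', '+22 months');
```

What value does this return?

Adding -21 months to 1999-12-05 gives 1998-03-05.
Applying '-342 days' to 1998-03-05: counting 342 days back gives 1997-03-28.
Adding +22 months to 1997-03-28 gives 1999-01-28.

1999-01-28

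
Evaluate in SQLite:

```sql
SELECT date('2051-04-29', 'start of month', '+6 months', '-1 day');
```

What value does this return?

`start of month` rewinds 2051-04-29 to 2051-04-01.
Adding +6 months to 2051-04-01 gives 2051-10-01.
Going back 1 day from 2051-10-01 reaches 2051-09-30 (last day of September, 30 days).

2051-09-30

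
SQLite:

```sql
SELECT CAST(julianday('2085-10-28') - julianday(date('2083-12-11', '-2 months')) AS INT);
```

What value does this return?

748

Adding -2 months to 2083-12-11 gives 2083-10-11.
20 days remain in October 2083 after the 11th (31 − 11).
Full months from November 2083 through September 2085 contribute their day counts.
Then 28 days into October 2085.
Total: 20 + 30 + 31 + 31 + 29 + 31 + 30 + 31 + 30 + 31 + 31 + 30 + 31 + 30 + 31 + 31 + 28 + 31 + 30 + 31 + 30 + 31 + 31 + 30 + 28 = 748.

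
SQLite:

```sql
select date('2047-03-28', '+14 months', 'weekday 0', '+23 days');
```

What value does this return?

Adding +14 months to 2047-03-28 gives 2048-05-28.
`weekday 0` advances to the next Sunday; 2048-05-28 is a Thursday, so it moves forward to 2048-05-31.
May 2048 has 31 days; 0 remain after the 31st, so 1 days reach 2048-06-01.
Advancing 22 more days within June lands on 2048-06-23.

2048-06-23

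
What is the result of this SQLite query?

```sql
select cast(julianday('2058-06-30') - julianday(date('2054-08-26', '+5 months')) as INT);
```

1251

Adding +5 months to 2054-08-26 gives 2055-01-26.
5 days remain in January 2055 after the 26th (31 − 26).
Full months from February 2055 through May 2058 contribute their day counts.
Then 30 days into June 2058.
Total: 5 + 28 + 31 + 30 + 31 + 30 + 31 + 31 + 30 + 31 + 30 + 31 + 31 + 29 + 31 + 30 + 31 + 30 + 31 + 31 + 30 + 31 + 30 + 31 + 31 + 28 + 31 + 30 + 31 + 30 + 31 + 31 + 30 + 31 + 30 + 31 + 31 + 28 + 31 + 30 + 31 + 30 = 1251.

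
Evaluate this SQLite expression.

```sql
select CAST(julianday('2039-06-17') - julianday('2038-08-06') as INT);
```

315

25 days remain in August 2038 after the 6th (31 − 6).
Full months from September 2038 through May 2039 contribute their day counts.
Then 17 days into June 2039.
Total: 25 + 30 + 31 + 30 + 31 + 31 + 28 + 31 + 30 + 31 + 17 = 315.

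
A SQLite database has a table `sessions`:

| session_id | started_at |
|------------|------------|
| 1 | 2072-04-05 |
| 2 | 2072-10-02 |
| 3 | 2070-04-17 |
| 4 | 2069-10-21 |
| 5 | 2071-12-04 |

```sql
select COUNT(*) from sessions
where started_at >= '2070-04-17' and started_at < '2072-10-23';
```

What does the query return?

Rows in [2070-04-17, 2072-10-23): 2072-04-05, 2072-10-02, 2070-04-17, 2071-12-04 → 4 rows.

4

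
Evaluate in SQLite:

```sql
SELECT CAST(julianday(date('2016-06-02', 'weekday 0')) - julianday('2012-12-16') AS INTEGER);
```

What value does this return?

`weekday 0` advances to the next Sunday; 2016-06-02 is a Thursday, so it moves forward to 2016-06-05.
15 days remain in December 2012 after the 16th (31 − 16).
Full months from January 2013 through May 2016 contribute their day counts.
Then 5 days into June 2016.
Total: 15 + 31 + 28 + 31 + 30 + 31 + 30 + 31 + 31 + 30 + 31 + 30 + 31 + 31 + 28 + 31 + 30 + 31 + 30 + 31 + 31 + 30 + 31 + 30 + 31 + 31 + 28 + 31 + 30 + 31 + 30 + 31 + 31 + 30 + 31 + 30 + 31 + 31 + 29 + 31 + 30 + 31 + 5 = 1267.

1267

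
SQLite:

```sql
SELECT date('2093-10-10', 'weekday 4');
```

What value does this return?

2093-10-15

`weekday 4` advances to the next Thursday; 2093-10-10 is a Saturday, so it moves forward to 2093-10-15.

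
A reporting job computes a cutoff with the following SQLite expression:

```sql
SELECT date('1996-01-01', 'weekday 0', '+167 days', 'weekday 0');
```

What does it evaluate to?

`weekday 0` advances to the next Sunday; 1996-01-01 is a Monday, so it moves forward to 1996-01-07.
Applying '+167 days' to 1996-01-07: counting 167 days forward gives 1996-06-22.
`weekday 0` advances to the next Sunday; 1996-06-22 is a Saturday, so it moves forward to 1996-06-23.

1996-06-23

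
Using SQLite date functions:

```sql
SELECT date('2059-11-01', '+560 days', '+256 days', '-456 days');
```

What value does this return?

2060-10-26

Applying '+560 days' to 2059-11-01: counting 560 days forward gives 2061-05-14.
Applying '+256 days' to 2061-05-14: counting 256 days forward gives 2062-01-25.
Applying '-456 days' to 2062-01-25: counting 456 days back gives 2060-10-26.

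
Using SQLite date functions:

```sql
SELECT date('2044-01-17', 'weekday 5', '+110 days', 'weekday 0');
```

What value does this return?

`weekday 5` advances to the next Friday; 2044-01-17 is a Sunday, so it moves forward to 2044-01-22.
Applying '+110 days' to 2044-01-22: counting 110 days forward gives 2044-05-11.
`weekday 0` advances to the next Sunday; 2044-05-11 is a Wednesday, so it moves forward to 2044-05-15.

2044-05-15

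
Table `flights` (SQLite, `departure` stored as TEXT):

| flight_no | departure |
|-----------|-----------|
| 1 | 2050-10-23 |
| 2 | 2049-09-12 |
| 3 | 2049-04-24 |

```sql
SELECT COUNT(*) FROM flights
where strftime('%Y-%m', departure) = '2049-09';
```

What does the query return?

Rows with year-month 2049-09: 2049-09-12 → 1.

1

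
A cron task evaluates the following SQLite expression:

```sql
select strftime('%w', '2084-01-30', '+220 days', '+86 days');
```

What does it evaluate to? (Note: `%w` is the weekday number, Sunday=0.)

5

First apply '+220 days', '+86 days': 2084-01-30 → 2084-12-01.
2084-12-01 is a Friday; with Sunday=0 that is 5.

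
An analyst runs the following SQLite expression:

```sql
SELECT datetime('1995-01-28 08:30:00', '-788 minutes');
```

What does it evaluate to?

788 minutes = 13h 8m; -788 minutes from 1995-01-28 08:30:00 is 1995-01-27 19:22:00 (crosses midnight).

1995-01-27 19:22:00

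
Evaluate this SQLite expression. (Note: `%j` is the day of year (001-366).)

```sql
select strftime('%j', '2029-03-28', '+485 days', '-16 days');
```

First apply '+485 days', '-16 days': 2029-03-28 → 2030-07-10.
Day-of-year for 2030-07-10: days since 2030-01-01 inclusive = 191, zero-padded to 191.

191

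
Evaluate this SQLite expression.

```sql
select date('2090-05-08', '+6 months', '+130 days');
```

2091-03-18

Adding +6 months to 2090-05-08 gives 2090-11-08.
Applying '+130 days' to 2090-11-08: counting 130 days forward gives 2091-03-18.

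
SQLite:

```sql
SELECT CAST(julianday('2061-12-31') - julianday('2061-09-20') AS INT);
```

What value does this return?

102

10 days remain in September 2061 after the 20th (30 − 20).
October 2061: 31 days.
November 2061: 30 days.
Then 31 days into December 2061.
Total: 10 + 31 + 30 + 31 = 102.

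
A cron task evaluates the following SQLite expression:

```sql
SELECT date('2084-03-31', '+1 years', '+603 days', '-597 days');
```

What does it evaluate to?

Adding +1 year to 2084-03-31 gives 2085-03-31.
Applying '+603 days' to 2085-03-31: counting 603 days forward gives 2086-11-24.
Applying '-597 days' to 2086-11-24: counting 597 days back gives 2085-04-06.

2085-04-06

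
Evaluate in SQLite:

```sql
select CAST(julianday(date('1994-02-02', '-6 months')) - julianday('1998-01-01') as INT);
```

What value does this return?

-1613

Adding -6 months to 1994-02-02 gives 1993-08-02.
29 days remain in August 1993 after the 2nd (31 − 2).
Full months from September 1993 through December 1997 contribute their day counts.
Then 1 day into January 1998.
Total: 29 + 30 + 31 + 30 + 31 + 31 + 28 + 31 + 30 + 31 + 30 + 31 + 31 + 30 + 31 + 30 + 31 + 31 + 28 + 31 + 30 + 31 + 30 + 31 + 31 + 30 + 31 + 30 + 31 + 31 + 29 + 31 + 30 + 31 + 30 + 31 + 31 + 30 + 31 + 30 + 31 + 31 + 28 + 31 + 30 + 31 + 30 + 31 + 31 + 30 + 31 + 30 + 31 + 1 = 1613.
The subtraction is earlier − later, so the result is −1613 → -1613.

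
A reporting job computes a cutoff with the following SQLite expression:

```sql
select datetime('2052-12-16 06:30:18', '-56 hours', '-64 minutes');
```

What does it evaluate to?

-56 hours from 2052-12-16 06:30:18 is 2052-12-13 22:30:18 (crosses midnight).
64 minutes = 1h 4m; -64 minutes from 2052-12-13 22:30:18 is 2052-12-13 21:26:18.

2052-12-13 21:26:18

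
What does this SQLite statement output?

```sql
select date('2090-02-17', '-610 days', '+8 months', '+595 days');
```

2090-10-05

Applying '-610 days' to 2090-02-17: counting 610 days back gives 2088-06-17.
Adding +8 months to 2088-06-17 gives 2089-02-17.
Applying '+595 days' to 2089-02-17: counting 595 days forward gives 2090-10-05.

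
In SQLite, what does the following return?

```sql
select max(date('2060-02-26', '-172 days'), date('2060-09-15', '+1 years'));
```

2061-09-15

date('2060-02-26', '-172 days') → 2059-09-07.
date('2060-09-15', '+1 years') → 2061-09-15.
Later of the two is 2061-09-15.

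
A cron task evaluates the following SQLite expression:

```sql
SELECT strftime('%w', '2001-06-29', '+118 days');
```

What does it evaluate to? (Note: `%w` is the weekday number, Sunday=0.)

4

First apply '+118 days': 2001-06-29 → 2001-10-25.
2001-10-25 is a Thursday; with Sunday=0 that is 4.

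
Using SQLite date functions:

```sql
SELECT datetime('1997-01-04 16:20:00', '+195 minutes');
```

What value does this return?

195 minutes = 3h 15m; +195 minutes from 1997-01-04 16:20:00 is 1997-01-04 19:35:00.

1997-01-04 19:35:00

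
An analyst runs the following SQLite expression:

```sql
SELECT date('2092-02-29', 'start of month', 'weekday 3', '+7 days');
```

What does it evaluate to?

2092-02-13

`start of month` rewinds 2092-02-29 to 2092-02-01.
`weekday 3` advances to the next Wednesday; 2092-02-01 is a Friday, so it moves forward to 2092-02-06.
Advancing 7 more days within February lands on 2092-02-13.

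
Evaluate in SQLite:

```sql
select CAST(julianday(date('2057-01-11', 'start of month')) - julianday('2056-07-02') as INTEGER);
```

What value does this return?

183

`start of month` rewinds 2057-01-11 to 2057-01-01.
29 days remain in July 2056 after the 2nd (31 − 2).
August 2056: 31 days.
September 2056: 30 days.
October 2056: 31 days.
November 2056: 30 days.
December 2056: 31 days.
Then 1 day into January 2057.
Total: 29 + 31 + 30 + 31 + 30 + 31 + 1 = 183.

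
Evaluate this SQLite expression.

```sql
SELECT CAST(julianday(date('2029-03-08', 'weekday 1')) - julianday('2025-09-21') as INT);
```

1268

`weekday 1` advances to the next Monday; 2029-03-08 is a Thursday, so it moves forward to 2029-03-12.
9 days remain in September 2025 after the 21st (30 − 21).
Full months from October 2025 through February 2029 contribute their day counts.
Then 12 days into March 2029.
Total: 9 + 31 + 30 + 31 + 31 + 28 + 31 + 30 + 31 + 30 + 31 + 31 + 30 + 31 + 30 + 31 + 31 + 28 + 31 + 30 + 31 + 30 + 31 + 31 + 30 + 31 + 30 + 31 + 31 + 29 + 31 + 30 + 31 + 30 + 31 + 31 + 30 + 31 + 30 + 31 + 31 + 28 + 12 = 1268.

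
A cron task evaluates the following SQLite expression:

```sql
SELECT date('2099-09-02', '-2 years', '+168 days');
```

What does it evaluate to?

Adding -2 years to 2099-09-02 gives 2097-09-02.
Applying '+168 days' to 2097-09-02: counting 168 days forward gives 2098-02-17.

2098-02-17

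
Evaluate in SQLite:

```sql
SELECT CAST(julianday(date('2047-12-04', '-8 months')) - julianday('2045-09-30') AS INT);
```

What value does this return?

Adding -8 months to 2047-12-04 gives 2047-04-04.
0 days remain in September 2045 after the 30th (30 − 30).
Full months from October 2045 through March 2047 contribute their day counts.
Then 4 days into April 2047.
Total: 0 + 31 + 30 + 31 + 31 + 28 + 31 + 30 + 31 + 30 + 31 + 31 + 30 + 31 + 30 + 31 + 31 + 28 + 31 + 4 = 551.

551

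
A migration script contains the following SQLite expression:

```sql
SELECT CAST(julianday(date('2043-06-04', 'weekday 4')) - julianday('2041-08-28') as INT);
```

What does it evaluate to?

`weekday 4` advances to the next Thursday; 2043-06-04 is already a Thursday, so it stays at 2043-06-04.
3 days remain in August 2041 after the 28th (31 − 28).
Full months from September 2041 through May 2043 contribute their day counts.
Then 4 days into June 2043.
Total: 3 + 30 + 31 + 30 + 31 + 31 + 28 + 31 + 30 + 31 + 30 + 31 + 31 + 30 + 31 + 30 + 31 + 31 + 28 + 31 + 30 + 31 + 4 = 645.

645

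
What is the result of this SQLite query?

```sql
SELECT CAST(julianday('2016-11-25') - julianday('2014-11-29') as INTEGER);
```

1 day remains in November 2014 after the 29th (30 − 29).
Full months from December 2014 through October 2016 contribute their day counts.
Then 25 days into November 2016.
Total: 1 + 31 + 31 + 28 + 31 + 30 + 31 + 30 + 31 + 31 + 30 + 31 + 30 + 31 + 31 + 29 + 31 + 30 + 31 + 30 + 31 + 31 + 30 + 31 + 25 = 727.

727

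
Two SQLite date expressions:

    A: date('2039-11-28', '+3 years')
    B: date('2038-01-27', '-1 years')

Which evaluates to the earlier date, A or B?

B

A = 2042-11-28.
B = 2037-01-27.
B is earlier.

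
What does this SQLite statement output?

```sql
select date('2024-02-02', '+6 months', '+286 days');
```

Adding +6 months to 2024-02-02 gives 2024-08-02.
Applying '+286 days' to 2024-08-02: counting 286 days forward gives 2025-05-15.

2025-05-15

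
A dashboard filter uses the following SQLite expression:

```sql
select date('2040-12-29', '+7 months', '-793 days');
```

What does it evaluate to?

Adding +7 months to 2040-12-29 gives 2041-07-29.
Applying '-793 days' to 2041-07-29: counting 793 days back gives 2039-05-28.

2039-05-28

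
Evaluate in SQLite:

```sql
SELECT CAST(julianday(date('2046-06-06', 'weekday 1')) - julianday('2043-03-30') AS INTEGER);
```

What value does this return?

1169

`weekday 1` advances to the next Monday; 2046-06-06 is a Wednesday, so it moves forward to 2046-06-11.
1 day remains in March 2043 after the 30th (31 − 30).
Full months from April 2043 through May 2046 contribute their day counts.
Then 11 days into June 2046.
Total: 1 + 30 + 31 + 30 + 31 + 31 + 30 + 31 + 30 + 31 + 31 + 29 + 31 + 30 + 31 + 30 + 31 + 31 + 30 + 31 + 30 + 31 + 31 + 28 + 31 + 30 + 31 + 30 + 31 + 31 + 30 + 31 + 30 + 31 + 31 + 28 + 31 + 30 + 31 + 11 = 1169.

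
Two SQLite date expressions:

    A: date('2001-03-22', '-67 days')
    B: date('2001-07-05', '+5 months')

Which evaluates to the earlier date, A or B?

A

A = 2001-01-14.
B = 2001-12-05.
A is earlier.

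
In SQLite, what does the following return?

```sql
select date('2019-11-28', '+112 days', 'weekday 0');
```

Applying '+112 days' to 2019-11-28: counting 112 days forward gives 2020-03-19.
`weekday 0` advances to the next Sunday; 2020-03-19 is a Thursday, so it moves forward to 2020-03-22.

2020-03-22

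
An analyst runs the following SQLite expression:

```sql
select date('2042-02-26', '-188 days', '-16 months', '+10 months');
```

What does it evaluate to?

2041-02-22

Applying '-188 days' to 2042-02-26: counting 188 days back gives 2041-08-22.
Adding -16 months to 2041-08-22 gives 2040-04-22.
Adding +10 months to 2040-04-22 gives 2041-02-22.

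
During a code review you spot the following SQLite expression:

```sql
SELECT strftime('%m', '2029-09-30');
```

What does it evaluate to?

09

`%m` extracts the 2-digit month (01-12): 09.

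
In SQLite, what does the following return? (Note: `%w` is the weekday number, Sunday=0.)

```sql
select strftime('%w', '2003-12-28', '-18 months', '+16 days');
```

First apply '-18 months', '+16 days': 2003-12-28 → 2002-07-14.
2002-07-14 is a Sunday; with Sunday=0 that is 0.

0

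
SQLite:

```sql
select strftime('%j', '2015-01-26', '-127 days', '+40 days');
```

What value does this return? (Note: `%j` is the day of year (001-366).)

304

First apply '-127 days', '+40 days': 2015-01-26 → 2014-10-31.
Day-of-year for 2014-10-31: days since 2014-01-01 inclusive = 304, zero-padded to 304.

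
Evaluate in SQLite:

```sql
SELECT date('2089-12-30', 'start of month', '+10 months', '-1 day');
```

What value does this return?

`start of month` rewinds 2089-12-30 to 2089-12-01.
Adding +10 months to 2089-12-01 gives 2090-10-01.
Going back 1 day from 2090-10-01 reaches 2090-09-30 (last day of September, 30 days).

2090-09-30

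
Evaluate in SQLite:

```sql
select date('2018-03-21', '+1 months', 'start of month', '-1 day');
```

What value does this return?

2018-03-31

Adding +1 month to 2018-03-21 gives 2018-04-21.
`start of month` rewinds 2018-04-21 to 2018-04-01.
Going back 1 day from 2018-04-01 reaches 2018-03-31 (last day of March, 31 days).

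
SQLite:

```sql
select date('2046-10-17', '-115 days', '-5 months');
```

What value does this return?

2046-01-24

Applying '-115 days' to 2046-10-17: counting 115 days back gives 2046-06-24.
Adding -5 months to 2046-06-24 gives 2046-01-24.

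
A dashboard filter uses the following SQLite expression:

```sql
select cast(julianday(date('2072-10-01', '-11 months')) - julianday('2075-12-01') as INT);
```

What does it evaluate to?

Adding -11 months to 2072-10-01 gives 2071-11-01.
29 days remain in November 2071 after the 1st (30 − 1).
Full months from December 2071 through November 2075 contribute their day counts.
Then 1 day into December 2075.
Total: 29 + 31 + 31 + 29 + 31 + 30 + 31 + 30 + 31 + 31 + 30 + 31 + 30 + 31 + 31 + 28 + 31 + 30 + 31 + 30 + 31 + 31 + 30 + 31 + 30 + 31 + 31 + 28 + 31 + 30 + 31 + 30 + 31 + 31 + 30 + 31 + 30 + 31 + 31 + 28 + 31 + 30 + 31 + 30 + 31 + 31 + 30 + 31 + 30 + 1 = 1491.
The subtraction is earlier − later, so the result is −1491 → -1491.

-1491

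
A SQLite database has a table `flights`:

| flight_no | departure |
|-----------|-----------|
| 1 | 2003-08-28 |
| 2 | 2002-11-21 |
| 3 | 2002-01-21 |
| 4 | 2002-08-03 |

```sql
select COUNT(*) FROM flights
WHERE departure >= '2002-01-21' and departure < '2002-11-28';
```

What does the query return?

3

Rows in [2002-01-21, 2002-11-28): 2002-11-21, 2002-01-21, 2002-08-03 → 3 rows.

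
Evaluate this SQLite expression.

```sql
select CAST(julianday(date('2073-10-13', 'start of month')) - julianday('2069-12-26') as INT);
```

1375

`start of month` rewinds 2073-10-13 to 2073-10-01.
5 days remain in December 2069 after the 26th (31 − 26).
Full months from January 2070 through September 2073 contribute their day counts.
Then 1 day into October 2073.
Total: 5 + 31 + 28 + 31 + 30 + 31 + 30 + 31 + 31 + 30 + 31 + 30 + 31 + 31 + 28 + 31 + 30 + 31 + 30 + 31 + 31 + 30 + 31 + 30 + 31 + 31 + 29 + 31 + 30 + 31 + 30 + 31 + 31 + 30 + 31 + 30 + 31 + 31 + 28 + 31 + 30 + 31 + 30 + 31 + 31 + 30 + 1 = 1375.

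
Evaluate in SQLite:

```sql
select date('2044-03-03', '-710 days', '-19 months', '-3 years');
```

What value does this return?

Applying '-710 days' to 2044-03-03: counting 710 days back gives 2042-03-24.
Adding -19 months to 2042-03-24 gives 2040-08-24.
Adding -3 years to 2040-08-24 gives 2037-08-24.

2037-08-24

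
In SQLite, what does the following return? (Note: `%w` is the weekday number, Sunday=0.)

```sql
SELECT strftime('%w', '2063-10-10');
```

3

2063-10-10 is a Wednesday; with Sunday=0 that is 3.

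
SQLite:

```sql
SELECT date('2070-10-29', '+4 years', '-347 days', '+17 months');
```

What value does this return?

2075-04-16

Adding +4 years to 2070-10-29 gives 2074-10-29.
Applying '-347 days' to 2074-10-29: counting 347 days back gives 2073-11-16.
Adding +17 months to 2073-11-16 gives 2075-04-16.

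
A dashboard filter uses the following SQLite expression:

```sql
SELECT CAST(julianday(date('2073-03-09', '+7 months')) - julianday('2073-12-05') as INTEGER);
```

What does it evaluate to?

Adding +7 months to 2073-03-09 gives 2073-10-09.
22 days remain in October 2073 after the 9th (31 − 9).
November 2073: 30 days.
Then 5 days into December 2073.
Total: 22 + 30 + 5 = 57.
The subtraction is earlier − later, so the result is −57 → -57.

-57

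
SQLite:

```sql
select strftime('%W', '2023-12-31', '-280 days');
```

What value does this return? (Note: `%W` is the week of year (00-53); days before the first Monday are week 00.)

First apply '-280 days': 2023-12-31 → 2023-03-26.
2023-03-26 is a Sunday. SQLite's %W counts Mondays since the year started; the result is 12.

12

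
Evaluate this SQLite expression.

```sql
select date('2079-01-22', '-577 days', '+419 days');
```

2078-08-17

Applying '-577 days' to 2079-01-22: counting 577 days back gives 2077-06-24.
Applying '+419 days' to 2077-06-24: counting 419 days forward gives 2078-08-17.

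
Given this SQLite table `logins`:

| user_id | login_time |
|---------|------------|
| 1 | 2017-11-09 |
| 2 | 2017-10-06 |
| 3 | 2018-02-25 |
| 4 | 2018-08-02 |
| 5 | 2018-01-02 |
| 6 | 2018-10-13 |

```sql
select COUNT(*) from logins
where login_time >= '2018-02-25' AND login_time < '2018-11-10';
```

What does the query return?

Rows in [2018-02-25, 2018-11-10): 2018-02-25, 2018-08-02, 2018-10-13 → 3 rows.

3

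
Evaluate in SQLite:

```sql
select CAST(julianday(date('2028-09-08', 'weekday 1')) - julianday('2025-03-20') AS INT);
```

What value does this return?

1271

`weekday 1` advances to the next Monday; 2028-09-08 is a Friday, so it moves forward to 2028-09-11.
11 days remain in March 2025 after the 20th (31 − 20).
Full months from April 2025 through August 2028 contribute their day counts.
Then 11 days into September 2028.
Total: 11 + 30 + 31 + 30 + 31 + 31 + 30 + 31 + 30 + 31 + 31 + 28 + 31 + 30 + 31 + 30 + 31 + 31 + 30 + 31 + 30 + 31 + 31 + 28 + 31 + 30 + 31 + 30 + 31 + 31 + 30 + 31 + 30 + 31 + 31 + 29 + 31 + 30 + 31 + 30 + 31 + 31 + 11 = 1271.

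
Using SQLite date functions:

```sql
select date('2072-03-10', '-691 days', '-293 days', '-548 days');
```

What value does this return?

2067-12-30

Applying '-691 days' to 2072-03-10: counting 691 days back gives 2070-04-19.
Applying '-293 days' to 2070-04-19: counting 293 days back gives 2069-06-30.
Applying '-548 days' to 2069-06-30: counting 548 days back gives 2067-12-30.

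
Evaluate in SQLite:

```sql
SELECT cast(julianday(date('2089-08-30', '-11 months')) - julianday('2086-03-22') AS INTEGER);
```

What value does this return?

923

Adding -11 months to 2089-08-30 gives 2088-09-30.
9 days remain in March 2086 after the 22nd (31 − 22).
Full months from April 2086 through August 2088 contribute their day counts.
Then 30 days into September 2088.
Total: 9 + 30 + 31 + 30 + 31 + 31 + 30 + 31 + 30 + 31 + 31 + 28 + 31 + 30 + 31 + 30 + 31 + 31 + 30 + 31 + 30 + 31 + 31 + 29 + 31 + 30 + 31 + 30 + 31 + 31 + 30 = 923.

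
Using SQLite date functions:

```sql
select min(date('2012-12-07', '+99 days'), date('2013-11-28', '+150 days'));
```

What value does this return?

date('2012-12-07', '+99 days') → 2013-03-16.
date('2013-11-28', '+150 days') → 2014-04-27.
Earlier of the two is 2013-03-16.

2013-03-16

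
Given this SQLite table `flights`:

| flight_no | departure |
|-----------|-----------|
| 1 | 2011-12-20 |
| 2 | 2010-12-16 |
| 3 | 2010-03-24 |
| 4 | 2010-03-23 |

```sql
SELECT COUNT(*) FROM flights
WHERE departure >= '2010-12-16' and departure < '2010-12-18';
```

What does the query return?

1

Rows in [2010-12-16, 2010-12-18): 2010-12-16 → 1 row.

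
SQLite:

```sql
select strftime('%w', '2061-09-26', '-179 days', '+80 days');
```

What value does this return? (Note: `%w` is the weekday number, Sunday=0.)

0

First apply '-179 days', '+80 days': 2061-09-26 → 2061-06-19.
2061-06-19 is a Sunday; with Sunday=0 that is 0.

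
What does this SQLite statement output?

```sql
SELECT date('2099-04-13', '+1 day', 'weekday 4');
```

Advancing 1 more day within April lands on 2099-04-14.
`weekday 4` advances to the next Thursday; 2099-04-14 is a Tuesday, so it moves forward to 2099-04-16.

2099-04-16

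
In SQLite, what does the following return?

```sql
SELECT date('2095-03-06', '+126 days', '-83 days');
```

2095-04-18

Applying '+126 days' to 2095-03-06: counting 126 days forward gives 2095-07-10.
Applying '-83 days' to 2095-07-10: counting 83 days back gives 2095-04-18.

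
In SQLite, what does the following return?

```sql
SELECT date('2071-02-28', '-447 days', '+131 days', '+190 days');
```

2070-10-25

Applying '-447 days' to 2071-02-28: counting 447 days back gives 2069-12-08.
Applying '+131 days' to 2069-12-08: counting 131 days forward gives 2070-04-18.
Applying '+190 days' to 2070-04-18: counting 190 days forward gives 2070-10-25.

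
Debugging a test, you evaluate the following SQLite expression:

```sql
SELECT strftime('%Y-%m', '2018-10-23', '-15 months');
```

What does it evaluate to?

First apply '-15 months': 2018-10-23 → 2017-07-23.
`%Y-%m` extracts the year-month: 2017-07.

2017-07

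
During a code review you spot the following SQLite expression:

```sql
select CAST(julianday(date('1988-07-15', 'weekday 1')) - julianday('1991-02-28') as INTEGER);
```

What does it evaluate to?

`weekday 1` advances to the next Monday; 1988-07-15 is a Friday, so it moves forward to 1988-07-18.
13 days remain in July 1988 after the 18th (31 − 18).
Full months from August 1988 through January 1991 contribute their day counts.
Then 28 days into February 1991.
Total: 13 + 31 + 30 + 31 + 30 + 31 + 31 + 28 + 31 + 30 + 31 + 30 + 31 + 31 + 30 + 31 + 30 + 31 + 31 + 28 + 31 + 30 + 31 + 30 + 31 + 31 + 30 + 31 + 30 + 31 + 31 + 28 = 955.
The subtraction is earlier − later, so the result is −955 → -955.

-955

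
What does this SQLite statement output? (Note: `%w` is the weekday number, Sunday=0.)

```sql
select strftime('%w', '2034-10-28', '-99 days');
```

5

First apply '-99 days': 2034-10-28 → 2034-07-21.
2034-07-21 is a Friday; with Sunday=0 that is 5.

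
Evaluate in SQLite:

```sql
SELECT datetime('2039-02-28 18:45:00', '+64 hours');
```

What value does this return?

+64 hours from 2039-02-28 18:45:00 is 2039-03-03 10:45:00 (crosses midnight).

2039-03-03 10:45:00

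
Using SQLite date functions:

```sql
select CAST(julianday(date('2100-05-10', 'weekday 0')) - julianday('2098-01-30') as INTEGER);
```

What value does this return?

836

`weekday 0` advances to the next Sunday; 2100-05-10 is a Monday, so it moves forward to 2100-05-16.
1 day remains in January 2098 after the 30th (31 − 30).
Full months from February 2098 through April 2100 contribute their day counts.
Then 16 days into May 2100.
Total: 1 + 28 + 31 + 30 + 31 + 30 + 31 + 31 + 30 + 31 + 30 + 31 + 31 + 28 + 31 + 30 + 31 + 30 + 31 + 31 + 30 + 31 + 30 + 31 + 31 + 28 + 31 + 30 + 16 = 836.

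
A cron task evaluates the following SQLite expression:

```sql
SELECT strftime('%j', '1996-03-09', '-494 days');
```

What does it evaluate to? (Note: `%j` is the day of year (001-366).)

305

First apply '-494 days': 1996-03-09 → 1994-11-01.
Day-of-year for 1994-11-01: days since 1994-01-01 inclusive = 305, zero-padded to 305.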